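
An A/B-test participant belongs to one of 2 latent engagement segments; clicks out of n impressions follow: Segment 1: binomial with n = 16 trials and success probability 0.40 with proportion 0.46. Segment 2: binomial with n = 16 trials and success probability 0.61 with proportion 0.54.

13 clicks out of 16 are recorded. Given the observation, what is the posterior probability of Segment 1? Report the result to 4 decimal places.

Apply Bayes' rule: the posterior for each component is proportional to its prior times its likelihood at x.
Binomial probabilities:
  f_1 = C(16,13)·0.40^13·0.60^3 = 560·6.71089e-06·0.216 = 0.000811749
  f_2 = C(16,13)·0.61^13·0.39^3 = 560·0.00161915·0.059319 = 0.0537861
Multiply by the mixture weights:
  π_1·f_1 = 0.46 × 0.000811749 = 0.000373404
  π_2·f_2 = 0.54 × 0.0537861 = 0.0290445
Marginal: 0.000373404 + 0.0290445 = 0.0294179
P(Segment 1 | the observation) = 0.000373404 / 0.0294179 ≈ 0.0127

0.0127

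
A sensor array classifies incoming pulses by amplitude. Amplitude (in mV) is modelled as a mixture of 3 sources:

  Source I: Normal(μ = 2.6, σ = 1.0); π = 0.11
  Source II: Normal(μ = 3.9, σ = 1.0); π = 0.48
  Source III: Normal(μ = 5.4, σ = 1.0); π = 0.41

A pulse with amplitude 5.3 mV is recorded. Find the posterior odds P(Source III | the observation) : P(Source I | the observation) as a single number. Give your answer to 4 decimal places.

141.9787

Since P(k|x) ∝ w_k f_k(x), the posterior odds are w_i f_i(x) / (w_j f_j(x)).
Evaluate each component's likelihood at the observed value:
  L_I = (1/(1.0·√(2π)))·exp(−(5.3−2.6)²/(2·1.0²)) = 0.398942·exp(-3.64500) = 0.0104209
  L_II = (1/(1.0·√(2π)))·exp(−(5.3−3.9)²/(2·1.0²)) = 0.398942·exp(-0.98000) = 0.149727
  L_III = (1/(1.0·√(2π)))·exp(−(5.3−5.4)²/(2·1.0²)) = 0.398942·exp(-0.00500) = 0.396953
Odds = (0.41/0.11) × (0.396953/0.0104209) = 3.72727 × 38.0918 ≈ 141.9787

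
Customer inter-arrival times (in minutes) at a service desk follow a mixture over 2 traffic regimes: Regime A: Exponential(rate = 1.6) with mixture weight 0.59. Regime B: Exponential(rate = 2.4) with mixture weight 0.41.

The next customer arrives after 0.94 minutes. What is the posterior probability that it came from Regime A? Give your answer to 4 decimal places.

0.6705

Apply Bayes' rule: the posterior for each component is proportional to its prior times its likelihood at x.
Exponential densities:
  f_A = 1.6·e^(−1.6·0.94) = 1.6·e^(−1.5040) = 0.355583
  f_B = 2.4·e^(−2.4·0.94) = 2.4·e^(−2.2560) = 0.251445
Weight by the priors:
  P(Z=A)·f_A = 0.59 × 0.355583 = 0.209794
  P(Z=B)·f_B = 0.41 × 0.251445 = 0.103092
Denominator: 0.209794 + 0.103092 = 0.312886
P(Regime A | data) ≈ 0.6705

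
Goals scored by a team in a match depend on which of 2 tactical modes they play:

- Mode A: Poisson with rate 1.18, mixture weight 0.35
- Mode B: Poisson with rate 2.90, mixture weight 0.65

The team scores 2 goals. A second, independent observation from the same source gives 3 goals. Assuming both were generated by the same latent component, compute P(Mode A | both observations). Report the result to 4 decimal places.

Apply Bayes' rule: the posterior for each component is proportional to its prior times its likelihood at x.
Since both observations come from the same component, the likelihood for component k is f_k(x₁)·f_k(x₂).
  L_A = [e^(−1.18)·1.18^2/2! = 0.213927] × [0.0841448] = 0.0180009
  L_B = [e^(−2.90)·2.90^2/2! = 0.231373] × [0.22366] = 0.0517489
Multiply by the mixture weights:
  P(Z=A)·L_A = 0.35 × 0.0180009 = 0.00630031
  P(Z=B)·L_B = 0.65 × 0.0517489 = 0.0336368
Sum: 0.00630031 + 0.0336368 = 0.0399371
So the posterior for Mode A is 0.00630031 / 0.0399371 ≈ 0.1578.

0.1578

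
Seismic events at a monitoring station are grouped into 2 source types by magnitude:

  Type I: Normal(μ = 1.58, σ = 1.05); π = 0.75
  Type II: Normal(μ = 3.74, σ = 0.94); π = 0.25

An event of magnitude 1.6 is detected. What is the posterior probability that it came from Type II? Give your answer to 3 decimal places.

By Bayes' theorem, P(k | x) = w_k f_k(x) / Σ_j w_j f_j(x).
Component likelihoods at x = 1.6:
  p_I = 0.379876
  p_II = 0.0317931
Prior × likelihood for each component:
  w_I·p_I = 0.75 × 0.379876 = 0.284907
  w_II·p_II = 0.25 × 0.0317931 = 0.00794827
Evidence: 0.284907 + 0.00794827 = 0.292855
So the posterior for Type II is 0.00794827 / 0.292855 ≈ 0.027.

0.027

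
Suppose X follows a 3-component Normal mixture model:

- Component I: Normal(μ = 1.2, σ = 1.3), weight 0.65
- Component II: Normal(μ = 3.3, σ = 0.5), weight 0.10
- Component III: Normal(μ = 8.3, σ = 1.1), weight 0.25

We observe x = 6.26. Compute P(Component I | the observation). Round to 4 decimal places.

The responsibility of component k is π_k f_k(x) divided by Σ_j π_j f_j(x).
Component likelihoods at x = 6.26:
  p_I = (1/(1.3·√(2π)))·exp(−(6.26−1.2)²/(2·1.3²)) = 0.306879·exp(-7.57503) = 0.000157461
  p_II = (1/(0.5·√(2π)))·exp(−(6.26−3.3)²/(2·0.5²)) = 0.797885·exp(-17.52320) = 1.95754e-08
  p_III = (1/(1.1·√(2π)))·exp(−(6.26−8.3)²/(2·1.1²)) = 0.362675·exp(-1.71967) = 0.0649643
Unnormalised posteriors:
  π_I·p_I = 0.65 × 0.000157461 = 0.00010235
  π_II·p_II = 0.10 × 1.95754e-08 = 1.95754e-09
  π_III·p_III = 0.25 × 0.0649643 = 0.0162411
Sum: 0.00010235 + 1.95754e-09 + 0.0162411 = 0.0163434
P(Component I | the observation) ≈ 0.0063

0.0063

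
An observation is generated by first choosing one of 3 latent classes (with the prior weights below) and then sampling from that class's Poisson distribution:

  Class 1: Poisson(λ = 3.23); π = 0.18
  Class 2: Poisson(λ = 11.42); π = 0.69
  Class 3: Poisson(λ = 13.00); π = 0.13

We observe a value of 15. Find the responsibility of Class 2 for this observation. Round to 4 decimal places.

0.7867

Posterior ∝ prior × likelihood, so P(k | x) ∝ π_k f_k(x); normalise over all components.
Component likelihoods at x = 15:
  f_1 = e^(−3.23)·3.23^15/15! = 1.31452e-06
  f_2 = e^(−11.42)·11.42^15/15! = 0.0614963
  f_3 = e^(−13.00)·13.00^15/15! = 0.0884754
Unnormalised posteriors:
  π_1·f_1 = 0.18 × 1.31452e-06 = 2.36614e-07
  π_2·f_2 = 0.69 × 0.0614963 = 0.0424324
  π_3·f_3 = 0.13 × 0.0884754 = 0.0115018
Denominator: 2.36614e-07 + 0.0424324 + 0.0115018 = 0.0539345
P(Class 2 | 15) = 0.0424324 / 0.0539345 ≈ 0.7867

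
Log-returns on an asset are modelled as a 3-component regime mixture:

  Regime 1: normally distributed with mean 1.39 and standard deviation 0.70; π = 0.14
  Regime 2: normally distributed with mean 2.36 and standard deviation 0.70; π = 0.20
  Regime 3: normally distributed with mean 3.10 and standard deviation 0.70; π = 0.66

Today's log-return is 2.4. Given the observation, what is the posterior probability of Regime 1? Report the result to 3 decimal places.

By Bayes' theorem, P(k | x) = π_k f_k(x) / Σ_j π_j f_j(x).
Evaluate each component's likelihood at the observed value:
  f_1 = 0.201255
  f_2 = 0.568988
  f_3 = 0.345672
Weight by the priors:
  π_1·f_1 = 0.14 × 0.201255 = 0.0281757
  π_2·f_2 = 0.20 × 0.568988 = 0.113798
  π_3·f_3 = 0.66 × 0.345672 = 0.228144
Evidence: 0.0281757 + 0.113798 + 0.228144 = 0.370117
P(Regime 1 | the observation) ≈ 0.076

0.076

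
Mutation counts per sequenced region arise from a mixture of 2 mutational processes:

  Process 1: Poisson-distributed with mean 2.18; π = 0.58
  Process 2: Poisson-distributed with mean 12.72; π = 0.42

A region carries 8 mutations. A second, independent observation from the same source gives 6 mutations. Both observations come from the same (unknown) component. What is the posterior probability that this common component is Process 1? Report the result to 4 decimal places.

Posterior ∝ prior × likelihood, so P(k | x) ∝ π_k f_k(x); normalise over all components.
Since both observations come from the same component, the likelihood for component k is f_k(x₁)·f_k(x₂).
  p_1 = [0.00143011] × [0.0168517] = 2.40998e-05
  p_2 = [0.0508336] × [0.017594] = 0.000894365
Multiply by the mixture weights:
  π_1·p_1 = 0.58 × 2.40998e-05 = 1.39779e-05
  π_2·p_2 = 0.42 × 0.000894365 = 0.000375633
Marginal: 1.39779e-05 + 0.000375633 = 0.000389611
P(Process 1 | x₁, x₂) = 1.39779e-05 / 0.000389611 ≈ 0.0359

0.0359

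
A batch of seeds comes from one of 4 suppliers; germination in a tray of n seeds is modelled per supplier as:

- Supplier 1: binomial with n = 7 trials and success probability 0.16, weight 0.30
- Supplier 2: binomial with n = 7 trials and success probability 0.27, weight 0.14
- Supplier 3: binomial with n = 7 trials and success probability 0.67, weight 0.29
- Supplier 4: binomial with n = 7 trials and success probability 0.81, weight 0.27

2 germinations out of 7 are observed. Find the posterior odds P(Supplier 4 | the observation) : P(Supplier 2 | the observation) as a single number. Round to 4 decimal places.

0.0207

The posterior odds equal the prior odds times the likelihood ratio: (w_i/w_j)·(f_i(x)/f_j(x)).
Component likelihoods at x = 2 germinations out of 7:
  p_1 = 0.224831
  p_2 = 0.317367
  p_3 = 0.0368925
  p_4 = 0.00341159
Posterior odds = (w_4·p_4) / (w_2·p_2) = (0.27·0.00341159) / (0.14·0.317367) = 0.00092113 / 0.0444313 ≈ 0.0207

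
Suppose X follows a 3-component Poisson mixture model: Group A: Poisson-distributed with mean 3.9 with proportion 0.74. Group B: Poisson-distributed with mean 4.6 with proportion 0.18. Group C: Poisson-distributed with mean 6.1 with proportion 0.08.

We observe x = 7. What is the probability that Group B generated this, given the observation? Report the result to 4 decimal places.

0.2314

P(component k | x) = π_k·f_k(x) / marginal(x), where marginal(x) = Σ_j π_j·f_j(x).
Poisson probabilities:
  f_A = e^(−3.9)·3.9^7/7! = 0.0551154
  f_B = e^(−4.6)·4.6^7/7! = 0.08692
  f_C = e^(−6.1)·6.1^7/7! = 0.139856
Prior × likelihood for each component:
  π_A·f_A = 0.74 × 0.0551154 = 0.0407854
  π_B·f_B = 0.18 × 0.08692 = 0.0156456
  π_C·f_C = 0.08 × 0.139856 = 0.0111885
Marginal: 0.0407854 + 0.0156456 + 0.0111885 = 0.0676195
P(Group B | x) = 0.0156456 / 0.0676195 ≈ 0.2314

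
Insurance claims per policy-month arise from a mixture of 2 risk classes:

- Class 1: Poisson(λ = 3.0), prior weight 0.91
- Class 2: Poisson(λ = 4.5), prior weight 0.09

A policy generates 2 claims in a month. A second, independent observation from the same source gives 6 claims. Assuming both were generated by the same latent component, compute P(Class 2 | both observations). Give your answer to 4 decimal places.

By Bayes' theorem, P(k | x) = w_k f_k(x) / Σ_j w_j f_j(x).
Since both observations come from the same component, the likelihood for component k is f_k(x₁)·f_k(x₂).
  f_1 = [0.224042] × [0.0504094] = 0.0112938
  f_2 = [0.112479] × [0.12812] = 0.0144108
Multiply by the mixture weights:
  w_1·f_1 = 0.91 × 0.0112938 = 0.0102774
  w_2·f_2 = 0.09 × 0.0144108 = 0.00129697
Denominator: 0.0102774 + 0.00129697 = 0.0115743
P(Class 2 | x₁, x₂) = 0.00129697 / 0.0115743 ≈ 0.1121

0.1121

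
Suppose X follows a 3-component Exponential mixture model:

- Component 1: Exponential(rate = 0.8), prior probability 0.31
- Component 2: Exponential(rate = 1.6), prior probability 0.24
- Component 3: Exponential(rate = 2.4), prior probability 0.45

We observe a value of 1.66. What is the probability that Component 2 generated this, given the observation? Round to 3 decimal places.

0.239

P(component k | x) = w_k·f_k(x) / marginal(x), where marginal(x) = Σ_j w_j·f_j(x).
Component likelihoods at x = 1.66:
  p_1 = 0.212005
  p_2 = 0.112366
  p_3 = 0.0446665
Multiply by the mixture weights:
  w_1·p_1 = 0.31 × 0.212005 = 0.0657217
  w_2·p_2 = 0.24 × 0.112366 = 0.0269678
  w_3·p_3 = 0.45 × 0.0446665 = 0.0200999
Marginal: 0.0657217 + 0.0269678 + 0.0200999 = 0.112789
So the posterior for Component 2 is 0.0269678 / 0.112789 ≈ 0.239.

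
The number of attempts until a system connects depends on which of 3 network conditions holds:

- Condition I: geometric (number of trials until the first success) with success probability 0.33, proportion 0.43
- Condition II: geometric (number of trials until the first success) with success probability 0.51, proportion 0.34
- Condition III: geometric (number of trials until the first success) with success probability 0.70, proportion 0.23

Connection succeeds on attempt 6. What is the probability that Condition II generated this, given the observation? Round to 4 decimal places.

Posterior ∝ prior × likelihood, so P(k | x) ∝ π_k f_k(x); normalise over all components.
Evaluate each component's likelihood at the observed value:
  p_I = 0.33·(1−0.33)^5 = 0.33·0.135013 = 0.0445541
  p_II = 0.51·(1−0.51)^5 = 0.51·0.0282475 = 0.0144062
  p_III = 0.70·(1−0.70)^5 = 0.70·0.00243 = 0.001701
Weight by the priors:
  π_I·p_I = 0.43 × 0.0445541 = 0.0191583
  π_II·p_II = 0.34 × 0.0144062 = 0.00489812
  π_III·p_III = 0.23 × 0.001701 = 0.00039123
Sum: 0.0191583 + 0.00489812 + 0.00039123 = 0.0244476
Responsibility of Condition II: 0.00489812 / 0.0244476 ≈ 0.2004

0.2004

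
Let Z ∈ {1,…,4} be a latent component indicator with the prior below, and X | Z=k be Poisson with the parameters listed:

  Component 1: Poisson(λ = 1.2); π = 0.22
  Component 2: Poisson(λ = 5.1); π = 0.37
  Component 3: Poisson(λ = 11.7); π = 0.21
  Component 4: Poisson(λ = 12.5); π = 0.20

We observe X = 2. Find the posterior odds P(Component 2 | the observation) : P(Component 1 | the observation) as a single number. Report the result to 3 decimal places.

0.615

Posterior odds = (π_i f_i(x)) / (π_j f_j(x)); the normalising sum cancels.
Evaluate each component's likelihood at the observed value:
  L_1 = 0.21686
  L_2 = 0.0792882
  L_3 = 0.00056767
  L_4 = 0.000291145
Odds = (0.37/0.22) × (0.0792882/0.21686) = 1.68182 × 0.36562 ≈ 0.615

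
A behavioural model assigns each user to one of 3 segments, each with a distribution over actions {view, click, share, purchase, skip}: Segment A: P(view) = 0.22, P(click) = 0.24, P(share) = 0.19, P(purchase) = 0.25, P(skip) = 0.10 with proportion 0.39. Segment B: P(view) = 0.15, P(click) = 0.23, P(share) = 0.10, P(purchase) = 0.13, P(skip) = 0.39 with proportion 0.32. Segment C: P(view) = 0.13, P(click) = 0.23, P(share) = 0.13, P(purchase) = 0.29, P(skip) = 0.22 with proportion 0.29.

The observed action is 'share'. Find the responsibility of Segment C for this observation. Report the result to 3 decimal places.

0.262

Posterior ∝ prior × likelihood, so P(k | x) ∝ P(Z=k) f_k(x); normalise over all components.
Component likelihoods at x = 'share':
  L_A = P(share | comp) = 0.19
  L_B = P(share | comp) = 0.10
  L_C = P(share | comp) = 0.13
Prior × likelihood for each component:
  P(Z=A)·L_A = 0.39 × 0.19 = 0.0741
  P(Z=B)·L_B = 0.32 × 0.1 = 0.032
  P(Z=C)·L_C = 0.29 × 0.13 = 0.0377
Denominator: 0.0741 + 0.032 + 0.0377 = 0.1438
P(Segment C | 'share') ≈ 0.262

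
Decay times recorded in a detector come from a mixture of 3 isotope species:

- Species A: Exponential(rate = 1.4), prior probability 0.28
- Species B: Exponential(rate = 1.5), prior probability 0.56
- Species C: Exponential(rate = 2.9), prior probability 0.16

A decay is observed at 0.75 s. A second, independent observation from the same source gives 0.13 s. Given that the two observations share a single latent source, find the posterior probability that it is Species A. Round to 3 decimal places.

The responsibility of component k is π_k f_k(x) divided by Σ_j π_j f_j(x).
Since both observations come from the same component, the likelihood for component k is f_k(x₁)·f_k(x₂).
  p_A = [0.489913] × [1.16704] = 0.571749
  p_B = [0.486979] × [1.23425] = 0.601054
  p_C = [0.329464] × [1.98916] = 0.655355
Multiply by the mixture weights:
  π_A·p_A = 0.28 × 0.571749 = 0.16009
  π_B·p_B = 0.56 × 0.601054 = 0.33659
  π_C·p_C = 0.16 × 0.655355 = 0.104857
Evidence: 0.16009 + 0.33659 + 0.104857 = 0.601537
P(Species A | x) ≈ 0.266

0.266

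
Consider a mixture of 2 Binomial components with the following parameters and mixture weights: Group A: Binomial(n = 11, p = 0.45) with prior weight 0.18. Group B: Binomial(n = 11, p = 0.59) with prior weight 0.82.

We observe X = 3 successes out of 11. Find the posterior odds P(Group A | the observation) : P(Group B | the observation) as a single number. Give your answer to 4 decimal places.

1.0213

The posterior odds equal the prior odds times the likelihood ratio: (π_i/π_j)·(f_i(x)/f_j(x)).
Evaluate each component's likelihood at the observed value:
  f_A = 0.125899
  f_B = 0.0270589
Odds = (0.18/0.82) × (0.125899/0.0270589) = 0.219512 × 4.65278 ≈ 1.0213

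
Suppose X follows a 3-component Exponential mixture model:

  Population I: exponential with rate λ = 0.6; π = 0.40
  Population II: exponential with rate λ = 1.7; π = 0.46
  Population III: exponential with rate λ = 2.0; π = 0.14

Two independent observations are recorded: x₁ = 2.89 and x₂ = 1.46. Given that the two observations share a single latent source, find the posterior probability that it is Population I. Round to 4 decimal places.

0.9209

P(component k | x) = w_k·f_k(x) / marginal(x), where marginal(x) = Σ_j w_j·f_j(x).
Since both observations come from the same component, the likelihood for component k is f_k(x₁)·f_k(x₂).
  f_I = [0.105946] × [0.249867] = 0.0264724
  f_II = [0.0124957] × [0.142079] = 0.00177538
  f_III = [0.00617743] × [0.107867] = 0.000666343
Multiply by the mixture weights:
  w_I·f_I = 0.40 × 0.0264724 = 0.010589
  w_II·f_II = 0.46 × 0.00177538 = 0.000816673
  w_III·f_III = 0.14 × 0.000666343 = 9.32881e-05
Evidence: 0.010589 + 0.000816673 + 9.32881e-05 = 0.0114989
P(Population I | data) = 0.010589 / 0.0114989 ≈ 0.9209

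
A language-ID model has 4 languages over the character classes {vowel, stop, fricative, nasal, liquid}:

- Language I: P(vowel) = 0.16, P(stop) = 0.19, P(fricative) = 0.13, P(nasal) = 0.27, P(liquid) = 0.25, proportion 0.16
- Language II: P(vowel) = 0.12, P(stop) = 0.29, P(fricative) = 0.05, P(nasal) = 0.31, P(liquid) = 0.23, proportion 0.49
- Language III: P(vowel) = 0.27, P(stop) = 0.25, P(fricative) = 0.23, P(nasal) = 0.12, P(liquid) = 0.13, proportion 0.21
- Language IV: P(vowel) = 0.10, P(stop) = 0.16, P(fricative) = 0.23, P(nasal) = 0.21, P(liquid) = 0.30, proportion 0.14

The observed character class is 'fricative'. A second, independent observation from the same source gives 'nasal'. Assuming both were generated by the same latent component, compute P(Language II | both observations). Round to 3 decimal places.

0.295

By Bayes' theorem, P(k | x) = P(Z=k) f_k(x) / Σ_j P(Z=j) f_j(x).
Since both observations come from the same component, the likelihood for component k is f_k(x₁)·f_k(x₂).
  p_I = [0.13] × [0.27] = 0.0351
  p_II = [0.05] × [0.31] = 0.0155
  p_III = [0.23] × [0.12] = 0.0276
  p_IV = [0.23] × [0.21] = 0.0483
Prior × likelihood for each component:
  P(Z=I)·p_I = 0.16 × 0.0351 = 0.005616
  P(Z=II)·p_II = 0.49 × 0.0155 = 0.007595
  P(Z=III)·p_III = 0.21 × 0.0276 = 0.005796
  P(Z=IV)·p_IV = 0.14 × 0.0483 = 0.006762
Evidence: 0.005616 + 0.007595 + 0.005796 + 0.006762 = 0.025769
P(Language II | data) ≈ 0.295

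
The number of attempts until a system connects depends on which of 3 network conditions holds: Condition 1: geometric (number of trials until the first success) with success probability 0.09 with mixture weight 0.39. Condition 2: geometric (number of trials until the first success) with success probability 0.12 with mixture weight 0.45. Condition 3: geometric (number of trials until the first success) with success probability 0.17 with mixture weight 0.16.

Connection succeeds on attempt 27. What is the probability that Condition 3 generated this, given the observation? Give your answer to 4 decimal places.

P(component k | x) = π_k·f_k(x) / marginal(x), where marginal(x) = Σ_j π_j·f_j(x).
Component likelihoods at x = 27:
  L_1 = 0.09·(1−0.09)^26 = 0.09·0.0861145 = 0.0077503
  L_2 = 0.12·(1−0.12)^26 = 0.12·0.0360205 = 0.00432246
  L_3 = 0.17·(1−0.17)^26 = 0.17·0.00787101 = 0.00133807
Prior × likelihood for each component:
  π_1·L_1 = 0.39 × 0.0077503 = 0.00302262
  π_2·L_2 = 0.45 × 0.00432246 = 0.00194511
  π_3·L_3 = 0.16 × 0.00133807 = 0.000214091
Sum: 0.00302262 + 0.00194511 + 0.000214091 = 0.00518182
So the posterior for Condition 3 is 0.000214091 / 0.00518182 ≈ 0.0413.

0.0413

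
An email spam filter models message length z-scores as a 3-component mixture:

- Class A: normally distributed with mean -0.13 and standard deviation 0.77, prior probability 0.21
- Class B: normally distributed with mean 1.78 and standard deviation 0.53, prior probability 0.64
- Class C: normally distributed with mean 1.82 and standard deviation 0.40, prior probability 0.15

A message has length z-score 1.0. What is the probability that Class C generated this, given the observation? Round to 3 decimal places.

0.084

Posterior ∝ prior × likelihood, so P(k | x) ∝ π_k f_k(x); normalise over all components.
Component likelihoods at x = 1.0:
  p_A = 0.176506
  p_B = 0.254868
  p_C = 0.12198
Unnormalised posteriors:
  π_A·p_A = 0.21 × 0.176506 = 0.0370663
  π_B·p_B = 0.64 × 0.254868 = 0.163116
  π_C·p_C = 0.15 × 0.12198 = 0.018297
Sum: 0.0370663 + 0.163116 + 0.018297 = 0.218479
P(Class C | the observation) = 0.018297 / 0.218479 ≈ 0.084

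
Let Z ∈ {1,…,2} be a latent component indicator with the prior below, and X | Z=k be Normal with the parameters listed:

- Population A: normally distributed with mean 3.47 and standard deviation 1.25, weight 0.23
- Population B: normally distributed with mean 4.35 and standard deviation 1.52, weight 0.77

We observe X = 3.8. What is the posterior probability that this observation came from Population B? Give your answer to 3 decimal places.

The responsibility of component k is P(Z=k) f_k(x) divided by Σ_j P(Z=j) f_j(x).
Evaluate each component's likelihood at the observed value:
  p_A = (1/(1.25·√(2π)))·exp(−(3.8−3.47)²/(2·1.25²)) = 0.319154·exp(-0.03485) = 0.308224
  p_B = (1/(1.52·√(2π)))·exp(−(3.8−4.35)²/(2·1.52²)) = 0.262462·exp(-0.06546) = 0.24583
Multiply by the mixture weights:
  P(Z=A)·p_A = 0.23 × 0.308224 = 0.0708914
  P(Z=B)·p_B = 0.77 × 0.24583 = 0.189289
Denominator: 0.0708914 + 0.189289 = 0.260181
So the posterior for Population B is 0.189289 / 0.260181 ≈ 0.728.

0.728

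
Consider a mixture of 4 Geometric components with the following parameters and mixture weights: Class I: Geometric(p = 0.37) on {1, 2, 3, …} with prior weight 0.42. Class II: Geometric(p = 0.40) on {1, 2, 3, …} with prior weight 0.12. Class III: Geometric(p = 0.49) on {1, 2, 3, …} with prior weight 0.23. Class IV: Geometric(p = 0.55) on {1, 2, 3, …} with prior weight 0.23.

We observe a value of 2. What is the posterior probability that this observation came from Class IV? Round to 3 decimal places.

By Bayes' theorem, P(k | x) = π_k f_k(x) / Σ_j π_j f_j(x).
Evaluate each component's likelihood at the observed value:
  f_I = 0.2331
  f_II = 0.24
  f_III = 0.2499
  f_IV = 0.2475
Unnormalised posteriors:
  π_I·f_I = 0.42 × 0.2331 = 0.097902
  π_II·f_II = 0.12 × 0.24 = 0.0288
  π_III·f_III = 0.23 × 0.2499 = 0.057477
  π_IV·f_IV = 0.23 × 0.2475 = 0.056925
Evidence: 0.097902 + 0.0288 + 0.057477 + 0.056925 = 0.241104
P(Class IV | the observation) = 0.056925 / 0.241104 ≈ 0.236

0.236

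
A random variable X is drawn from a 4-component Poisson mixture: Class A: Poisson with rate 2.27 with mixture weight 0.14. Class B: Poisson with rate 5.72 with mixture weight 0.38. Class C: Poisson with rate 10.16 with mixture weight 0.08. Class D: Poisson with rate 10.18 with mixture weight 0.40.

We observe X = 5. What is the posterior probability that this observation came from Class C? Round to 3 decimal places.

0.032

Apply Bayes' rule: the posterior for each component is proportional to its prior times its likelihood at x.
Poisson probabilities:
  p_A = 0.0518919
  p_B = 0.167353
  p_C = 0.0349024
  p_D = 0.0345493
Unnormalised posteriors:
  π_A·p_A = 0.14 × 0.0518919 = 0.00726487
  π_B·p_B = 0.38 × 0.167353 = 0.0635943
  π_C·p_C = 0.08 × 0.0349024 = 0.00279219
  π_D·p_D = 0.40 × 0.0345493 = 0.0138197
Denominator: 0.00726487 + 0.0635943 + 0.00279219 + 0.0138197 = 0.0874711
P(Class C | the observation) ≈ 0.032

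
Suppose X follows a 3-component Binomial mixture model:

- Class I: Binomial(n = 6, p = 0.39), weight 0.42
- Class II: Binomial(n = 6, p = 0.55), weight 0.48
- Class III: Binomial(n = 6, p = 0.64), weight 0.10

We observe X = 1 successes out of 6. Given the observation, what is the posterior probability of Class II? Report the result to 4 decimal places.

0.2551

By Bayes' theorem, P(k | x) = P(Z=k) f_k(x) / Σ_j P(Z=j) f_j(x).
Component likelihoods at x = 1 successes out of 6:
  p_I = 0.197636
  p_II = 0.0608943
  p_III = 0.023219
Multiply by the mixture weights:
  P(Z=I)·p_I = 0.42 × 0.197636 = 0.0830069
  P(Z=II)·p_II = 0.48 × 0.0608943 = 0.0292293
  P(Z=III)·p_III = 0.10 × 0.023219 = 0.0023219
Sum: 0.0830069 + 0.0292293 + 0.0023219 = 0.114558
So the posterior for Class II is 0.0292293 / 0.114558 ≈ 0.2551.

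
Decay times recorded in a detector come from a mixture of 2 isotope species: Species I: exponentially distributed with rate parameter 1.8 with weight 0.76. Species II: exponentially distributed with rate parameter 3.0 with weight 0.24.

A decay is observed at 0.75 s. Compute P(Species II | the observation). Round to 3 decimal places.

0.176

P(component k | x) = w_k·f_k(x) / marginal(x), where marginal(x) = Σ_j w_j·f_j(x).
Evaluate each component's likelihood at the observed value:
  f_I = 0.466632
  f_II = 0.316198
Weight by the priors:
  w_I·f_I = 0.76 × 0.466632 = 0.354641
  w_II·f_II = 0.24 × 0.316198 = 0.0758874
Marginal: 0.354641 + 0.0758874 = 0.430528
So the posterior for Species II is 0.0758874 / 0.430528 ≈ 0.176.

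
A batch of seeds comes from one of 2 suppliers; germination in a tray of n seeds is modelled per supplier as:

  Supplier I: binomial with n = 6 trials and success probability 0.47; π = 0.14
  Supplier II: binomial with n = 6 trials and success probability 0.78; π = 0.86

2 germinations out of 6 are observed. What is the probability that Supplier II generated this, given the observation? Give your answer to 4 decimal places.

0.3343

The responsibility of component k is w_k f_k(x) divided by Σ_j w_j f_j(x).
Evaluate each component's likelihood at the observed value:
  f_I = C(6,2)·0.47^2·0.53^4 = 15·0.2209·0.0789048 = 0.261451
  f_II = C(6,2)·0.78^2·0.22^4 = 15·0.6084·0.00234256 = 0.0213782
Weight by the priors:
  w_I·f_I = 0.14 × 0.261451 = 0.0366032
  w_II·f_II = 0.86 × 0.0213782 = 0.0183853
Sum: 0.0366032 + 0.0183853 = 0.0549884
P(Supplier II | 2 germinations out of 6) = 0.0183853 / 0.0549884 ≈ 0.3343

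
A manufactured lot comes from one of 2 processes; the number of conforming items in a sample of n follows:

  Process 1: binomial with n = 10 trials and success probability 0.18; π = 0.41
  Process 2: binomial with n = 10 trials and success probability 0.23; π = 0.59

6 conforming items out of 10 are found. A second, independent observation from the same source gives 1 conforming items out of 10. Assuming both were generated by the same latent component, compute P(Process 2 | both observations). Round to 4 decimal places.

Apply Bayes' rule: the posterior for each component is proportional to its prior times its likelihood at x.
Since both observations come from the same component, the likelihood for component k is f_k(x₁)·f_k(x₂).
  f_1 = [C(10,6)·0.18^6·0.82^4 = 210·3.40122e-05·0.452122 = 0.00322931] × [0.301715] = 0.000974332
  f_2 = [C(10,6)·0.23^6·0.77^4 = 210·0.000148036·0.35153 = 0.0109282] × [0.218849] = 0.00239163
Weight by the priors:
  w_1·f_1 = 0.41 × 0.000974332 = 0.000399476
  w_2·f_2 = 0.59 × 0.00239163 = 0.00141106
Sum: 0.000399476 + 0.00141106 = 0.00181054
P(Process 2 | data) = 0.00141106 / 0.00181054 ≈ 0.7794

0.7794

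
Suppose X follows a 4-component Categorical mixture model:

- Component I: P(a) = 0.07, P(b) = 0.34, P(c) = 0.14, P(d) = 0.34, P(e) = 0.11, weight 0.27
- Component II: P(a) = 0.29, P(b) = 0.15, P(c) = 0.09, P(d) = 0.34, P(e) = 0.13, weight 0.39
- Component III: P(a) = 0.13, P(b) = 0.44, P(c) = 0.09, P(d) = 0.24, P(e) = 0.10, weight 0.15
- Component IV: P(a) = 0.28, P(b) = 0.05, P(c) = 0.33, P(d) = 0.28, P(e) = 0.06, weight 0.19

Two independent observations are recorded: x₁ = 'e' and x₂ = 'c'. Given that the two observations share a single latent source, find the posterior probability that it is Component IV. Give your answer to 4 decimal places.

The responsibility of component k is P(Z=k) f_k(x) divided by Σ_j P(Z=j) f_j(x).
Since both observations come from the same component, the likelihood for component k is f_k(x₁)·f_k(x₂).
  L_I = [P(e | comp) = 0.11] × [0.14] = 0.0154
  L_II = [P(e | comp) = 0.13] × [0.09] = 0.0117
  L_III = [P(e | comp) = 0.10] × [0.09] = 0.009
  L_IV = [P(e | comp) = 0.06] × [0.33] = 0.0198
Unnormalised posteriors:
  P(Z=I)·L_I = 0.27 × 0.0154 = 0.004158
  P(Z=II)·L_II = 0.39 × 0.0117 = 0.004563
  P(Z=III)·L_III = 0.15 × 0.009 = 0.00135
  P(Z=IV)·L_IV = 0.19 × 0.0198 = 0.003762
Sum: 0.004158 + 0.004563 + 0.00135 + 0.003762 = 0.013833
P(Component IV | x₁,x₂) ≈ 0.2720

0.2720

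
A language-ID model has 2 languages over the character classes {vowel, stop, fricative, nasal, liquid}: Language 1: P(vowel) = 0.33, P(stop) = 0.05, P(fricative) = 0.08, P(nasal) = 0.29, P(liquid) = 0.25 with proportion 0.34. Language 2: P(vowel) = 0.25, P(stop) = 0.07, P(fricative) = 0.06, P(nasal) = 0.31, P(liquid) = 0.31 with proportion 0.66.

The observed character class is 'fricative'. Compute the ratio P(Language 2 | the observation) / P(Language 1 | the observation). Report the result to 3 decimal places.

1.456

Since P(k|x) ∝ w_k f_k(x), the posterior odds are w_i f_i(x) / (w_j f_j(x)).
Evaluate each component's likelihood at the observed value:
  L_1 = P(fricative | comp) = 0.08
  L_2 = P(fricative | comp) = 0.06
0.0396 / 0.0272 ≈ 1.456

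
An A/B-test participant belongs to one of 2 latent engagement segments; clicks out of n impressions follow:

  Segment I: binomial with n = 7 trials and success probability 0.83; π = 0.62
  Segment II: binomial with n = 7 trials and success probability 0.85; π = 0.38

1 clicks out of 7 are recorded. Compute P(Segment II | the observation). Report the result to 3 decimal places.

0.229

Posterior ∝ prior × likelihood, so P(k | x) ∝ π_k f_k(x); normalise over all components.
Binomial probabilities:
  p_I = 0.000140239
  p_II = 6.77742e-05
Unnormalised posteriors:
  π_I·p_I = 0.62 × 0.000140239 = 8.69484e-05
  π_II·p_II = 0.38 × 6.77742e-05 = 2.57542e-05
Sum: 8.69484e-05 + 2.57542e-05 = 0.000112703
P(Segment II | x) ≈ 0.229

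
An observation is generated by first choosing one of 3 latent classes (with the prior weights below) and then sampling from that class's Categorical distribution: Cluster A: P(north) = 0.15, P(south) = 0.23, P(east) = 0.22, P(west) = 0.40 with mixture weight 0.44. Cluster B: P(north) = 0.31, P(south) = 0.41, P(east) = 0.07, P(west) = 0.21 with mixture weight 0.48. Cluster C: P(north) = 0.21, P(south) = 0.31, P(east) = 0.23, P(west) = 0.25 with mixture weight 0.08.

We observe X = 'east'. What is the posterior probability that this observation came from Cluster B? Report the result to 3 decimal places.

0.226

Posterior ∝ prior × likelihood, so P(k | x) ∝ P(Z=k) f_k(x); normalise over all components.
Component likelihoods at x = 'east':
  L_A = P(east | comp) = 0.22
  L_B = P(east | comp) = 0.07
  L_C = P(east | comp) = 0.23
Weight by the priors:
  P(Z=A)·L_A = 0.44 × 0.22 = 0.0968
  P(Z=B)·L_B = 0.48 × 0.07 = 0.0336
  P(Z=C)·L_C = 0.08 × 0.23 = 0.0184
Denominator: 0.0968 + 0.0336 + 0.0184 = 0.1488
P(Cluster B | x) = 0.0336 / 0.1488 ≈ 0.226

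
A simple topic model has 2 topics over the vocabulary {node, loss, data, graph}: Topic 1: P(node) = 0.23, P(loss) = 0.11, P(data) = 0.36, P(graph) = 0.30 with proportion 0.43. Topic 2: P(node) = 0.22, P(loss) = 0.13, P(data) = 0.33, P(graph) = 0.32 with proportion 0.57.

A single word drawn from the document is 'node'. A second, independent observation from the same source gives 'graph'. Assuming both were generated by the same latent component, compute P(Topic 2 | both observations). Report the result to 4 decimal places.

0.5749

Apply Bayes' rule: the posterior for each component is proportional to its prior times its likelihood at x.
Since both observations come from the same component, the likelihood for component k is f_k(x₁)·f_k(x₂).
  p_1 = [0.23] × [0.3] = 0.069
  p_2 = [0.22] × [0.32] = 0.0704
Multiply by the mixture weights:
  π_1·p_1 = 0.43 × 0.069 = 0.02967
  π_2·p_2 = 0.57 × 0.0704 = 0.040128
Normaliser: 0.02967 + 0.040128 = 0.069798
P(Topic 2 | x) = 0.040128 / 0.069798 ≈ 0.5749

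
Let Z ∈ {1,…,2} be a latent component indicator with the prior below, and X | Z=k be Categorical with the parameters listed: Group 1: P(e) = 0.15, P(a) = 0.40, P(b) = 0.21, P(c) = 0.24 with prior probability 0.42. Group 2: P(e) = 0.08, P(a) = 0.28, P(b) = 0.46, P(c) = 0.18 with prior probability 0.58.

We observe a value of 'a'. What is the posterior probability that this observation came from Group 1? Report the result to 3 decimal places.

0.508

The responsibility of component k is π_k f_k(x) divided by Σ_j π_j f_j(x).
Categorical probabilities:
  L_1 = P(a | comp) = 0.40
  L_2 = P(a | comp) = 0.28
Weight by the priors:
  π_1·L_1 = 0.42 × 0.4 = 0.168
  π_2·L_2 = 0.58 × 0.28 = 0.1624
Normaliser: 0.168 + 0.1624 = 0.3304
P(Group 1 | x) = 0.168 / 0.3304 ≈ 0.508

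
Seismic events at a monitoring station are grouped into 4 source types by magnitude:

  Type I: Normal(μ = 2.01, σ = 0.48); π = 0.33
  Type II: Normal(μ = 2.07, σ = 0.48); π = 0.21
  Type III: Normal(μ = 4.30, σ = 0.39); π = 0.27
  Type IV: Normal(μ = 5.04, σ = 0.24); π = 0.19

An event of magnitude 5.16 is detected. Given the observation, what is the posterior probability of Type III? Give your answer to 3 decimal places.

0.080

Posterior ∝ prior × likelihood, so P(k | x) ∝ P(Z=k) f_k(x); normalise over all components.
Component likelihoods at x = 5.16:
  f_I = 3.69758e-10
  f_II = 8.33262e-10
  f_III = 0.0899389
  f_IV = 1.46694
Weight by the priors:
  P(Z=I)·f_I = 0.33 × 3.69758e-10 = 1.2202e-10
  P(Z=II)·f_II = 0.21 × 8.33262e-10 = 1.74985e-10
  P(Z=III)·f_III = 0.27 × 0.0899389 = 0.0242835
  P(Z=IV)·f_IV = 0.19 × 1.46694 = 0.278718
Marginal: 1.2202e-10 + 1.74985e-10 + 0.0242835 + 0.278718 = 0.303002
P(Type III | x) ≈ 0.080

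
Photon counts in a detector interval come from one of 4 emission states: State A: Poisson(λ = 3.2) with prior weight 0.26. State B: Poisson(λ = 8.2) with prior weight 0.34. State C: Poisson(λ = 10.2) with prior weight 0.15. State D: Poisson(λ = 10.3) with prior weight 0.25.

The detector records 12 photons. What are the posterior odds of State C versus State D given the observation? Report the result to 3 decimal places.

0.590

Since P(k|x) ∝ w_k f_k(x), the posterior odds are w_i f_i(x) / (w_j f_j(x)).
Evaluate each component's likelihood at the observed value:
  f_A = 9.81116e-05
  f_B = 0.0529925
  f_C = 0.098415
  f_D = 0.10011
Odds = (0.15/0.25) × (0.098415/0.10011) = 0.6 × 0.983071 ≈ 0.590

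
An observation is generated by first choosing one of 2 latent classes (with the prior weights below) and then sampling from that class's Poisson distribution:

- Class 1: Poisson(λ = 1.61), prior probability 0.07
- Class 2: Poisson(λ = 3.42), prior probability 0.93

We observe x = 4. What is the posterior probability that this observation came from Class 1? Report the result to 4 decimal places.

0.0221

P(component k | x) = π_k·f_k(x) / marginal(x), where marginal(x) = Σ_j π_j·f_j(x).
Evaluate each component's likelihood at the observed value:
  L_1 = e^(−1.61)·1.61^4/4! = 0.0559601
  L_2 = e^(−3.42)·3.42^4/4! = 0.186469
Multiply by the mixture weights:
  π_1·L_1 = 0.07 × 0.0559601 = 0.0039172
  π_2·L_2 = 0.93 × 0.186469 = 0.173416
Marginal: 0.0039172 + 0.173416 = 0.177333
P(Class 1 | x) ≈ 0.0221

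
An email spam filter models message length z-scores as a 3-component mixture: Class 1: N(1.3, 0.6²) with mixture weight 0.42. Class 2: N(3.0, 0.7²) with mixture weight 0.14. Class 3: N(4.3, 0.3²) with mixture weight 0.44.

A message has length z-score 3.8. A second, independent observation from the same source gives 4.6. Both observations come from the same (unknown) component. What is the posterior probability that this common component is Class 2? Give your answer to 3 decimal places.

0.015

By Bayes' theorem, P(k | x) = π_k f_k(x) / Σ_j π_j f_j(x).
Since both observations come from the same component, the likelihood for component k is f_k(x₁)·f_k(x₂).
  f_1 = [0.000112938] × [1.79496e-07] = 2.0272e-11
  f_2 = [0.296614] × [0.0418147] = 0.0124028
  f_3 = [0.33159] × [0.806569] = 0.267451
Prior × likelihood for each component:
  π_1·f_1 = 0.42 × 2.0272e-11 = 8.51423e-12
  π_2·f_2 = 0.14 × 0.0124028 = 0.00173639
  π_3·f_3 = 0.44 × 0.267451 = 0.117678
Normaliser: 8.51423e-12 + 0.00173639 + 0.117678 = 0.119415
P(Class 2 | x₁,x₂) = 0.00173639 / 0.119415 ≈ 0.015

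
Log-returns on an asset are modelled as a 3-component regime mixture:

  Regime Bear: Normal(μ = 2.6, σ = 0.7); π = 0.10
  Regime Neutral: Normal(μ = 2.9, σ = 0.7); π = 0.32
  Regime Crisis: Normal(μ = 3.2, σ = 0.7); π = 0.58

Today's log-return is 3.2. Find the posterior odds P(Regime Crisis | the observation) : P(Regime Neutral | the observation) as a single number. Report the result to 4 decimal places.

1.9868

Since P(k|x) ∝ P(Z=k) f_k(x), the posterior odds are P(Z=i) f_i(x) / (P(Z=j) f_j(x)).
Component likelihoods at x = 3.2:
  f_Bear = (1/(0.7·√(2π)))·exp(−(3.2−2.6)²/(2·0.7²)) = 0.569918·exp(-0.36735) = 0.394707
  f_Neutral = (1/(0.7·√(2π)))·exp(−(3.2−2.9)²/(2·0.7²)) = 0.569918·exp(-0.09184) = 0.51991
  f_Crisis = (1/(0.7·√(2π)))·exp(−(3.2−3.2)²/(2·0.7²)) = 0.569918·exp(-0.00000) = 0.569918
0.330552 / 0.166371 ≈ 1.9868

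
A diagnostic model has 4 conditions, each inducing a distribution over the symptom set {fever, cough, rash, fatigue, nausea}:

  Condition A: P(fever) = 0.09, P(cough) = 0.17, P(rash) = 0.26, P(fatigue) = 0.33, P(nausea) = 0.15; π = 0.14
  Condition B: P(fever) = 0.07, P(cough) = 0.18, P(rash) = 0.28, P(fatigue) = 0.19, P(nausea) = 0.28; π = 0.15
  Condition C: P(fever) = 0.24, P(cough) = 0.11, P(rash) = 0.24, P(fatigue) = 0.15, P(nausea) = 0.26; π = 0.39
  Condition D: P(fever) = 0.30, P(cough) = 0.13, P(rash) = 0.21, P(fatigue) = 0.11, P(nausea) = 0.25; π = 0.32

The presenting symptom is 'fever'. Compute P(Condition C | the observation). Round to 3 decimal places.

0.440

Apply Bayes' rule: the posterior for each component is proportional to its prior times its likelihood at x.
Categorical probabilities:
  L_A = P(fever | comp) = 0.09
  L_B = P(fever | comp) = 0.07
  L_C = P(fever | comp) = 0.24
  L_D = P(fever | comp) = 0.30
Weight by the priors:
  w_A·L_A = 0.14 × 0.09 = 0.0126
  w_B·L_B = 0.15 × 0.07 = 0.0105
  w_C·L_C = 0.39 × 0.24 = 0.0936
  w_D·L_D = 0.32 × 0.3 = 0.096
Normaliser: 0.0126 + 0.0105 + 0.0936 + 0.096 = 0.2127
So the posterior for Condition C is 0.0936 / 0.2127 ≈ 0.440.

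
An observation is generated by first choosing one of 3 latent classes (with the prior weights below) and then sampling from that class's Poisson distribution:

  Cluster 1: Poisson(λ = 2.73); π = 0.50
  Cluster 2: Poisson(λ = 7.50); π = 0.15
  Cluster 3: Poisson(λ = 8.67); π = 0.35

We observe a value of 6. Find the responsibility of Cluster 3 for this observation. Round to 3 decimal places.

0.474

Apply Bayes' rule: the posterior for each component is proportional to its prior times its likelihood at x.
Component likelihoods at x = 6:
  p_1 = 0.037499
  p_2 = 0.136718
  p_3 = 0.101263
Unnormalised posteriors:
  π_1·p_1 = 0.50 × 0.037499 = 0.0187495
  π_2·p_2 = 0.15 × 0.136718 = 0.0205077
  π_3·p_3 = 0.35 × 0.101263 = 0.0354419
Sum: 0.0187495 + 0.0205077 + 0.0354419 = 0.0746991
P(Cluster 3 | data) ≈ 0.474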